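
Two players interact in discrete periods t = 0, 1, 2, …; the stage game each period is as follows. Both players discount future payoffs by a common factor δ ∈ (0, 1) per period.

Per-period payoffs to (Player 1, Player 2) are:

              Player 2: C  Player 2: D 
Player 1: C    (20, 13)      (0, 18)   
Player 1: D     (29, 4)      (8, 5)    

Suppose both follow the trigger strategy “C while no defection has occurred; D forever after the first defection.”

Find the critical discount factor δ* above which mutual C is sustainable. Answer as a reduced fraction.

3/7

For Player 1: deviation gain 29−20 = 9, per-period punishment loss 20−8 = 12. IC gives δ ≥ 9/21 = 3/7.
For Player 2: gain 5, loss 8 per period, so δ ≥ 5/13.
The tighter constraint is Player 1's, so cooperation needs δ ≥ 3/7.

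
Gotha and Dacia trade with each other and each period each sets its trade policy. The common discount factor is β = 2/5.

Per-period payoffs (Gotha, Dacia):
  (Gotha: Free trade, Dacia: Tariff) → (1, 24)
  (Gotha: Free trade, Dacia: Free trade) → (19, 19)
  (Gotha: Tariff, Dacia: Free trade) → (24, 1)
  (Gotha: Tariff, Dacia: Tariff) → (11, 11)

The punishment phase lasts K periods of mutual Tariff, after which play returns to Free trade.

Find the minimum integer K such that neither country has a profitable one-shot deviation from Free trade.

4

No profitable deviation requires (19−11)(β+…+β^K) ≥ 24−19, i.e. β+…+β^K ≥ 5/8 ≈ 0.6250.
With β = 2/5, the partial sums are K=1: 0.4000, K=2: 0.5600, K=3: 0.6240, K=4: 0.6496.
K = 4 is the first length at which the sum reaches 0.6250.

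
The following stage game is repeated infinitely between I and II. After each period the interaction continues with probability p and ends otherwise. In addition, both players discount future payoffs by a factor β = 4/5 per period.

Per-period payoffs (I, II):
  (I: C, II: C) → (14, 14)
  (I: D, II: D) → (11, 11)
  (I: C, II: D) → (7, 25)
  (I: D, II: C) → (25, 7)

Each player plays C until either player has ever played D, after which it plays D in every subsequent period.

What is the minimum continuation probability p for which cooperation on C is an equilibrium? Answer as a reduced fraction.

With continuation probability p and discount β, the effective per-period discount factor is βp.
Grim-trigger IC: βp ≥ (25−14)/(25−11) = 11/14.
So p ≥ (11/14)/(4/5) = 55/56.

55/56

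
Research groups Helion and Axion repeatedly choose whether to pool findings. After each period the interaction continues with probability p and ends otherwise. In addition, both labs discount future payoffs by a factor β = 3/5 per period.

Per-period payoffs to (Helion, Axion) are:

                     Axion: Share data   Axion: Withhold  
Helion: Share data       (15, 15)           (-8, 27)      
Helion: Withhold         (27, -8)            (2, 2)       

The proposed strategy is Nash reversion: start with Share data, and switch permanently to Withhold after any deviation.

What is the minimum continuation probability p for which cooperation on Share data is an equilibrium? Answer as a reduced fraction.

Expected continuation weight on next period's payoff is β·p = 3/5·p, which plays the role of the discount factor.
Cooperation requires 3/5·p ≥ (27−15)/(27−2) = 12/25, hence p ≥ 4/5.

4/5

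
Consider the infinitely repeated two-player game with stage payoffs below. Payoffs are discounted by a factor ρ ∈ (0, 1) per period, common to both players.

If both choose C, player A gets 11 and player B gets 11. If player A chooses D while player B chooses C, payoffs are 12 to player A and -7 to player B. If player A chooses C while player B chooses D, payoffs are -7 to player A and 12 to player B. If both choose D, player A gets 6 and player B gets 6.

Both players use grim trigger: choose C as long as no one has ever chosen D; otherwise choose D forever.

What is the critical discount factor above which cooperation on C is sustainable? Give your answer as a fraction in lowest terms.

1/6

11/(1−ρ) ≥ 12 + 6ρ/(1−ρ)
11 ≥ 12 − 6ρ
ρ ≥ 1/6.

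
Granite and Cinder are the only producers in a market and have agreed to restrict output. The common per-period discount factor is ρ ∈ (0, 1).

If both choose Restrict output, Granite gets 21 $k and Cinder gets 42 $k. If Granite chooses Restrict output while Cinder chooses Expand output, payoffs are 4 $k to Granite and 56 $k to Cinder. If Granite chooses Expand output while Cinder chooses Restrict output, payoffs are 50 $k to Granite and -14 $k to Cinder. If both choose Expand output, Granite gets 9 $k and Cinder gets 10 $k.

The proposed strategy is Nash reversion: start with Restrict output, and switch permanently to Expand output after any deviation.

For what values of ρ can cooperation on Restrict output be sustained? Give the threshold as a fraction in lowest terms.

For Granite: deviation gain 50−21 = 29, per-period punishment loss 21−9 = 12. IC gives ρ ≥ 29/41.
For Cinder: gain 14, loss 32 per period, so ρ ≥ 14/46 = 7/23.
The tighter constraint is Granite's, so cooperation needs ρ ≥ 29/41.

29/41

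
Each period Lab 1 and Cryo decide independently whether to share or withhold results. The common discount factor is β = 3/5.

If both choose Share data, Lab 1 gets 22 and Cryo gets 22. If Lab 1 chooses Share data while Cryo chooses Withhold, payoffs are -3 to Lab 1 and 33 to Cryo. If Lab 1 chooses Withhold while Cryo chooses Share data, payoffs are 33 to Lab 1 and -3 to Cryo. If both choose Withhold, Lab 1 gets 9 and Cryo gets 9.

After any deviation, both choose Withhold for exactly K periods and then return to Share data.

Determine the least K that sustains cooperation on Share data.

2

IC: β(1−β^K)/(1−β) ≥ (33−22)/(22−9) = 11/13.
With β = 3/5: need 1 − β^K ≥ 11/13·(1−3/5)/(3/5), i.e. β^K ≤ 0.4359.
Since (3/5)^1 = 0.6000 and (3/5)^2 = 0.3600, the smallest such K is 2.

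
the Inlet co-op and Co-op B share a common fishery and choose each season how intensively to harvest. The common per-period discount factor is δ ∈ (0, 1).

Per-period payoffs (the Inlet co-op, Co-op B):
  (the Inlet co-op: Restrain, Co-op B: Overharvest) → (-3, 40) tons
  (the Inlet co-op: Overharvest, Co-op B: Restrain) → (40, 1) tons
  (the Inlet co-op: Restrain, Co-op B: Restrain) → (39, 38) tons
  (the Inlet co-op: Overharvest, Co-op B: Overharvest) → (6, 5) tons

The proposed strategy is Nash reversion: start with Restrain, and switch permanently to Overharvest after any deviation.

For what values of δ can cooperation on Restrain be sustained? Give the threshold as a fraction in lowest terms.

For the Inlet co-op: deviation gain 40−39 = 1, per-period punishment loss 39−6 = 33. IC gives δ ≥ 1/34.
For Co-op B: gain 2, loss 33 per period, so δ ≥ 2/35.
The tighter constraint is Co-op B's, so cooperation needs δ ≥ 2/35.

2/35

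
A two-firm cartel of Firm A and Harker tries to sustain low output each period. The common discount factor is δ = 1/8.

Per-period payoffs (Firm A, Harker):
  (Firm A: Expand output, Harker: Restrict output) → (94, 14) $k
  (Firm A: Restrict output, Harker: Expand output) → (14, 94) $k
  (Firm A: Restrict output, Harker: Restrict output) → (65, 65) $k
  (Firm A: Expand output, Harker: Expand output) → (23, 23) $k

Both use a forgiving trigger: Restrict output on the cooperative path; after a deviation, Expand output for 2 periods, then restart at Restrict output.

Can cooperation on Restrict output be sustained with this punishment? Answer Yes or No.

No

IC: δ+…+δ^2 ≥ (94−65)/(65−23) = 29/42.
At δ = 1/8: partial sum = 0.1406 < 0.6905. Cooperation not sustainable.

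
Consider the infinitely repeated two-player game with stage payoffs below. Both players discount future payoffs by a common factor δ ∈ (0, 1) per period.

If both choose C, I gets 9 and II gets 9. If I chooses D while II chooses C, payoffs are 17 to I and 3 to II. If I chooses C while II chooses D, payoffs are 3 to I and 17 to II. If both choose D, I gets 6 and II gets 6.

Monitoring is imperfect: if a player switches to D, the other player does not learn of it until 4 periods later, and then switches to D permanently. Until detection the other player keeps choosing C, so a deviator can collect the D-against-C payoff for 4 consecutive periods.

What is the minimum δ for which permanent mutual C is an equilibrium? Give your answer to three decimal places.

0.923

Deviating for the 4 undetected periods gains 17−9 = 8 per period over cooperation, then loses 9−6 = 3 per period forever once punishment starts.
Gain: 8(1 + δ + … + δ^3); loss: 3·δ^4/(1−δ).
No profitable deviation ⇔ 8(1−δ^4) ≤ 3·δ^4, i.e. δ^4 ≥ 8/(8+3) = 8/11.
Hence δ ≥ (8/11)^(1/4) ≈ 0.923.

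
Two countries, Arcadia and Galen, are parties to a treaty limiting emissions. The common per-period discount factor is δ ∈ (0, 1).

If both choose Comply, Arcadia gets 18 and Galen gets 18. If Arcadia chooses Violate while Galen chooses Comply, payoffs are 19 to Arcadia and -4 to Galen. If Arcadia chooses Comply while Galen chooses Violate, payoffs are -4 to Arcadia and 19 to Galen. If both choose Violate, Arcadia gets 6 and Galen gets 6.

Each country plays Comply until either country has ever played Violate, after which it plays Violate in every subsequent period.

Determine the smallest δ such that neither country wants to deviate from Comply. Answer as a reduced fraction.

1/13

18/(1−δ) ≥ 19 + 6δ/(1−δ)
18 ≥ 19 − 13δ
δ ≥ 1/13.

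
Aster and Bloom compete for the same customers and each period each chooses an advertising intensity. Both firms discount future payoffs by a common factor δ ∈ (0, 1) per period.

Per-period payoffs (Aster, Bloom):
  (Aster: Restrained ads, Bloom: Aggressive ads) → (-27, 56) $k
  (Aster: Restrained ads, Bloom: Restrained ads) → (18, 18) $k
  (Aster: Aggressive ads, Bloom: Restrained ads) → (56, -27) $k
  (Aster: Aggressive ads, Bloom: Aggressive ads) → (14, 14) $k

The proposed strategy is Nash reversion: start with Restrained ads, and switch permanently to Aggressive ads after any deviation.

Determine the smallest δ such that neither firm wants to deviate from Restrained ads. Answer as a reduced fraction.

19/21

18/(1−δ) ≥ 56 + 14δ/(1−δ)
18 ≥ 56 − 42δ
δ ≥ 38/42 = 19/21.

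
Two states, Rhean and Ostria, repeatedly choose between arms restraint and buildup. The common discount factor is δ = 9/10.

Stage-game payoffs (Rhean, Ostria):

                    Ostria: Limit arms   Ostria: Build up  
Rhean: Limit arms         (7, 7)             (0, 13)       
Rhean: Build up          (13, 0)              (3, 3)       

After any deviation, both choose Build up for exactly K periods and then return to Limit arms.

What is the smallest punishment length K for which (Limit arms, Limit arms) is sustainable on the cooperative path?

IC: δ(1−δ^K)/(1−δ) ≥ (13−7)/(7−3) = 3/2.
With δ = 9/10: need 1 − δ^K ≥ 3/2·(1−9/10)/(9/10), i.e. δ^K ≤ 0.8333.
Since (9/10)^1 = 0.9000 and (9/10)^2 = 0.8100, the smallest such K is 2.

2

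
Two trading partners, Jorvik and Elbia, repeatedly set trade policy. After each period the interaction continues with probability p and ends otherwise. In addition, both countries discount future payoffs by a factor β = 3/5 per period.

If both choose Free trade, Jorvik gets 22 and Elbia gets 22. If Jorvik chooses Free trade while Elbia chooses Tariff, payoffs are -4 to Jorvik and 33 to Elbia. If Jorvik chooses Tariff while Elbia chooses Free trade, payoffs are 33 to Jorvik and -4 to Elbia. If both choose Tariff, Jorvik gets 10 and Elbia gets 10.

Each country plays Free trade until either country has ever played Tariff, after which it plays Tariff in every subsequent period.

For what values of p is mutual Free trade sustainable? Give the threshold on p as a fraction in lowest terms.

Expected continuation weight on next period's payoff is β·p = 3/5·p, which plays the role of the discount factor.
Cooperation requires 3/5·p ≥ (33−22)/(33−10) = 11/23, hence p ≥ 55/69.

55/69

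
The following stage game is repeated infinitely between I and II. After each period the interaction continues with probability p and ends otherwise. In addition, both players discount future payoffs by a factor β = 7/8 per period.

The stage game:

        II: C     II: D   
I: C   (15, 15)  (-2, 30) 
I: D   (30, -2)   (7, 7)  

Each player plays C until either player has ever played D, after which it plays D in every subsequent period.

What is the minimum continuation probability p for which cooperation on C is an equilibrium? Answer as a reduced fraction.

With continuation probability p and discount β, the effective per-period discount factor is βp.
Grim-trigger IC: βp ≥ (30−15)/(30−7) = 15/23.
So p ≥ (15/23)/(7/8) = 120/161.

120/161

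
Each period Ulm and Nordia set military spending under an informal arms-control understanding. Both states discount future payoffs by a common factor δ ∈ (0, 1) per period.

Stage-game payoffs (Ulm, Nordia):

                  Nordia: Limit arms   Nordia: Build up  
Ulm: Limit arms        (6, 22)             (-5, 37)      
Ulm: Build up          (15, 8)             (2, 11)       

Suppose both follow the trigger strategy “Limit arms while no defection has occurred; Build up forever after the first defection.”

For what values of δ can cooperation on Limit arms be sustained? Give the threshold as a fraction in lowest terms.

For Ulm: deviation gain 15−6 = 9, per-period punishment loss 6−2 = 4. IC gives δ ≥ 9/13.
For Nordia: gain 15, loss 11 per period, so δ ≥ 15/26.
The tighter constraint is Ulm's, so cooperation needs δ ≥ 9/13.

9/13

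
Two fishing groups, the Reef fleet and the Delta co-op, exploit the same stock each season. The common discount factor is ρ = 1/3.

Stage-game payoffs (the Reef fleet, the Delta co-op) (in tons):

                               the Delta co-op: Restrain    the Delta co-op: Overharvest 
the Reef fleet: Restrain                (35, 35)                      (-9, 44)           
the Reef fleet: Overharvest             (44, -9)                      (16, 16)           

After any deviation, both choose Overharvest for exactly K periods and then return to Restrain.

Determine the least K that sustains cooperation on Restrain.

3

IC: ρ(1−ρ^K)/(1−ρ) ≥ (44−35)/(35−16) = 9/19.
With ρ = 1/3: need 1 − ρ^K ≥ 9/19·(1−1/3)/(1/3), i.e. ρ^K ≤ 0.0526.
Since (1/3)^2 = 0.1111 and (1/3)^3 = 0.0370, the smallest such K is 3.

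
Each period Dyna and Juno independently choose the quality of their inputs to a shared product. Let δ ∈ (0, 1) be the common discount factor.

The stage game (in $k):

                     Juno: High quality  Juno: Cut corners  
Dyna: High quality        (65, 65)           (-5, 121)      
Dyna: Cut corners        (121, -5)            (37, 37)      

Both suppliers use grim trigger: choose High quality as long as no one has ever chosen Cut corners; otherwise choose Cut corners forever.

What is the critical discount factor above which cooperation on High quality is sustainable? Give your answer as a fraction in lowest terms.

Cooperation forever yields 65 each period: 65/(1−δ).
Deviating yields 121 once, then 37 forever: 121 + 37δ/(1−δ).
No profitable deviation requires 65/(1−δ) ≥ 121 + 37δ/(1−δ).
Multiplying by (1−δ): 65 ≥ 121(1−δ) + 37δ = 121 − 84δ.
So 84δ ≥ 56, i.e. δ ≥ 56/84 = 2/3.

2/3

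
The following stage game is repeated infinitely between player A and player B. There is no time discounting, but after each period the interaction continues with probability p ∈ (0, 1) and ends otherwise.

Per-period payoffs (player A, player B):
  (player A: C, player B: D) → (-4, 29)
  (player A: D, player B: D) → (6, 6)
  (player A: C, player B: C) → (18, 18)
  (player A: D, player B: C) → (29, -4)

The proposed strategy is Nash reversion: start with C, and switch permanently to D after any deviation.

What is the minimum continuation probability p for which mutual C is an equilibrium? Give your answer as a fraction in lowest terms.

11/23

With no time discounting, the continuation probability p plays the role of the discount factor.
Grim-trigger IC: 18/(1−p) ≥ 29 + 6p/(1−p) ⇒ p ≥ (29−18)/(29−6) = 11/23.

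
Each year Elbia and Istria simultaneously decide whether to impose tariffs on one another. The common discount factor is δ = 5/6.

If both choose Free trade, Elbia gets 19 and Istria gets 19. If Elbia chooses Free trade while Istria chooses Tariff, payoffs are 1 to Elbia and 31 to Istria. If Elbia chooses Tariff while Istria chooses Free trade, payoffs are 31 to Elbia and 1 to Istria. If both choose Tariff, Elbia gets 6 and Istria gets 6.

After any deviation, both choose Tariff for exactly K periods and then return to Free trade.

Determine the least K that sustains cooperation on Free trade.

2

No profitable deviation requires (19−6)(δ+…+δ^K) ≥ 31−19, i.e. δ+…+δ^K ≥ 12/13 ≈ 0.9231.
With δ = 5/6, the partial sums are K=1: 0.8333, K=2: 1.5278.
K = 2 is the first length at which the sum reaches 0.9231.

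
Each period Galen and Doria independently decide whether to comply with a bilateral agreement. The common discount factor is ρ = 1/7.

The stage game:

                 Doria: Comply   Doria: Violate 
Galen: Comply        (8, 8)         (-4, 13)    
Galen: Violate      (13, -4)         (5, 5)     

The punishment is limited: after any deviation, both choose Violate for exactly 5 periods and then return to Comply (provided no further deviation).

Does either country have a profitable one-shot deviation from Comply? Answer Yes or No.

A one-shot deviation gives 13 now, then 5 for 5 periods, then back to 8.
Gain from deviating: (13−8) today; loss: (8−5) in each of the next 5 periods.
No-deviation condition: (8−5)(ρ+…+ρ^5) ≥ 13−8, i.e. ρ+…+ρ^5 ≥ 5/3.
At ρ = 1/7: ρ+…+ρ^5 = 0.1667 < 1.6667.
So cooperation is not sustainable.

Yes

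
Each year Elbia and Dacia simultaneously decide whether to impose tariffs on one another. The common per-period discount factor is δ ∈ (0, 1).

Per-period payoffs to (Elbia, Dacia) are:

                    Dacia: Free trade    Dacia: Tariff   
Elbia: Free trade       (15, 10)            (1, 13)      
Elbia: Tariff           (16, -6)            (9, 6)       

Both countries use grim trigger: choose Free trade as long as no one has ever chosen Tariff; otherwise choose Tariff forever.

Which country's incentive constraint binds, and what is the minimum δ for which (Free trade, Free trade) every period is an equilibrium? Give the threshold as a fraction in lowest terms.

Dacia; δ ≥ 3/7

Elbia's threshold: (16−15)/(16−9) = 1/7.
Dacia's threshold: (13−10)/(13−6) = 3/7.
1/7 < 3/7, so Dacia binds and δ* = 3/7.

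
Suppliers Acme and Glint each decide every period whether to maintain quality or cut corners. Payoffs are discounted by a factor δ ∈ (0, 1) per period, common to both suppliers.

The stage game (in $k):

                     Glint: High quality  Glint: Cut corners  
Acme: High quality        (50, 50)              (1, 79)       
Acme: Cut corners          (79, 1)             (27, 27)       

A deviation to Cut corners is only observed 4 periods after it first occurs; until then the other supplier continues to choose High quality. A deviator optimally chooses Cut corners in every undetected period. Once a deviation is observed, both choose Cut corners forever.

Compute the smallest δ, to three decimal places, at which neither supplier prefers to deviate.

A deviator earns 79 for 4 periods, then 27 forever; cooperating earns 50 forever. Multiplying the IC by (1−δ):
50 ≥ 79(1−δ^4) + 27δ^4, so 52·δ^4 ≥ 29 and δ^4 ≥ 29/52.
δ ≥ (29/52)^(1/4) ≈ 0.864.

0.864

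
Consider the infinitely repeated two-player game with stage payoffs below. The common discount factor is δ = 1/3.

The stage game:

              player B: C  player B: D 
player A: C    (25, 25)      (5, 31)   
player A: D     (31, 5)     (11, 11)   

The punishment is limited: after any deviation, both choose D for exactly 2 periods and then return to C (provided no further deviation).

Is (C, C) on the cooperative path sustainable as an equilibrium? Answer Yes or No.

Yes

IC: δ+…+δ^2 ≥ (31−25)/(25−11) = 3/7.
At δ = 1/3: partial sum = 0.4444 ≥ 0.4286. Cooperation sustainable.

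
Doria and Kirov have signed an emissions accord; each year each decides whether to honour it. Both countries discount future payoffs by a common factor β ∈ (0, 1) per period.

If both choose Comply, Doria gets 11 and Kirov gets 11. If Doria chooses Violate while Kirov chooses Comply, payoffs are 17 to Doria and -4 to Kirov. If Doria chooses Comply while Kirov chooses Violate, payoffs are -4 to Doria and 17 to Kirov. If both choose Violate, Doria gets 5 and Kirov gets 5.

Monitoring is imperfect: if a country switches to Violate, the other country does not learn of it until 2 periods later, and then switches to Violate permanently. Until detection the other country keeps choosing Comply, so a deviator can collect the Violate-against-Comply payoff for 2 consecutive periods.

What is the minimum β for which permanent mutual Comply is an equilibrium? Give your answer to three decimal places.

The best deviation is to choose Violate for all 2 undetected periods, earning 17 each, then 5 forever once detected.
Deviation value: 17(1−β^2)/(1−β) + 5β^2/(1−β); cooperation value: 11/(1−β).
IC: 11 ≥ 17(1−β^2) + 5β^2 = 17 − 12β^2.
So β^2 ≥ 6/12 = 1/2, giving β ≥ (1/2)^(1/2) ≈ 0.707.

0.707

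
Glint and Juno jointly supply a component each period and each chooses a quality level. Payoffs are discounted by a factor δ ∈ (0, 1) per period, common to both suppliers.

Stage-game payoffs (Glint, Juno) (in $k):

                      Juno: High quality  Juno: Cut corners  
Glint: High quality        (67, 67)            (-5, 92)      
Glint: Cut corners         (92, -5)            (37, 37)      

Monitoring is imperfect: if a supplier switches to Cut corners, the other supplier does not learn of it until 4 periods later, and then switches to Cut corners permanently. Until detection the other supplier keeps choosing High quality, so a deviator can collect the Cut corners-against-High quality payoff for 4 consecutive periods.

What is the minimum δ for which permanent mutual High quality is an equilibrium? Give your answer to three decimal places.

The best deviation is to choose Cut corners for all 4 undetected periods, earning 92 each, then 37 forever once detected.
Deviation value: 92(1−δ^4)/(1−δ) + 37δ^4/(1−δ); cooperation value: 67/(1−δ).
IC: 67 ≥ 92(1−δ^4) + 37δ^4 = 92 − 55δ^4.
So δ^4 ≥ 25/55 = 5/11, giving δ ≥ (5/11)^(1/4) ≈ 0.821.

0.821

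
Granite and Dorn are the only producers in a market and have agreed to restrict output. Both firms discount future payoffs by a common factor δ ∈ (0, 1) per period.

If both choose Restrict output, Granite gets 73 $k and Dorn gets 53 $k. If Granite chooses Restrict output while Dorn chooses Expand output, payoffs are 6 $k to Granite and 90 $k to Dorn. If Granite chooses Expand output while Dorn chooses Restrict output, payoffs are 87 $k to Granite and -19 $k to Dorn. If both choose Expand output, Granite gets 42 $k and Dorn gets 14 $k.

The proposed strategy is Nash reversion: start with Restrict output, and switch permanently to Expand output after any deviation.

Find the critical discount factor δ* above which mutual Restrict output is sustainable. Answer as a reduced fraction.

37/76

Granite's threshold: (87−73)/(87−42) = 14/45.
Dorn's threshold: (90−53)/(90−14) = 37/76.
14/45 < 37/76, so Dorn binds and δ* = 37/76.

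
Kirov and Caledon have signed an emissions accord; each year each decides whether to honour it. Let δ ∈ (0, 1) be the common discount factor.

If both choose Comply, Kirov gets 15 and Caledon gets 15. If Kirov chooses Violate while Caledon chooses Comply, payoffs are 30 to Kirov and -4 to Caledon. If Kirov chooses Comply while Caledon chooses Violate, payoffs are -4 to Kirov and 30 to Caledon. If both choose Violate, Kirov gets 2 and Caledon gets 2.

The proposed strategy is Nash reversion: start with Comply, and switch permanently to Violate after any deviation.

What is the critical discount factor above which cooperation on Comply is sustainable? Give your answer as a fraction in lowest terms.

Under grim trigger the critical discount factor is (T−C)/(T−P) with T = 30, C = 15, P = 2.
δ* = (30−15)/(30−2) = 15/28.

15/28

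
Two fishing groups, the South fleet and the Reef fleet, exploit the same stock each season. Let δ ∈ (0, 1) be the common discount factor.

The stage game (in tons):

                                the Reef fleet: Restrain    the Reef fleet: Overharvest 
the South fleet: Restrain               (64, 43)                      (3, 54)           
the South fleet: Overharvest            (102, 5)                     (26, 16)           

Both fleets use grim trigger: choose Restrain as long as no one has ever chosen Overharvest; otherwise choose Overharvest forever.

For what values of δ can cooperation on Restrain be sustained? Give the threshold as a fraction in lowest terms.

the South fleet's threshold: (102−64)/(102−26) = 1/2.
the Reef fleet's threshold: (54−43)/(54−16) = 11/38.
1/2 > 11/38, so the South fleet binds and δ* = 1/2.

1/2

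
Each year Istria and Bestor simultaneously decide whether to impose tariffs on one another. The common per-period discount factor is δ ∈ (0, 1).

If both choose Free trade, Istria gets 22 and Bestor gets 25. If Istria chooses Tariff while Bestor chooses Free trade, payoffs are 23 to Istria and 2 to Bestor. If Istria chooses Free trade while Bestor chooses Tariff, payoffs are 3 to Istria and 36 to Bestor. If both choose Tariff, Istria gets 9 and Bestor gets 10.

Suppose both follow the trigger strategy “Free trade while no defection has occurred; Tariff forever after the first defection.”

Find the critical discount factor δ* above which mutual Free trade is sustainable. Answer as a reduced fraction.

Istria's threshold: (23−22)/(23−9) = 1/14.
Bestor's threshold: (36−25)/(36−10) = 11/26.
1/14 < 11/26, so Bestor binds and δ* = 11/26.

11/26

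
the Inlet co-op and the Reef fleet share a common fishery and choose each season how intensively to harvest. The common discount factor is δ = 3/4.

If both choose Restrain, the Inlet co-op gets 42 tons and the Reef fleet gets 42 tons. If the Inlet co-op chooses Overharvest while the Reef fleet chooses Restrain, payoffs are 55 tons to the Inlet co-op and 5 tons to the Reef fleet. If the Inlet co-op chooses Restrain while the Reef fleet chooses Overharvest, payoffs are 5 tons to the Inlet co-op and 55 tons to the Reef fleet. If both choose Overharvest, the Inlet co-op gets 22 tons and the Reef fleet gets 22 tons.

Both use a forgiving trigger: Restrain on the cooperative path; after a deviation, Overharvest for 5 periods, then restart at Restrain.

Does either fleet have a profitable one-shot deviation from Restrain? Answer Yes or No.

IC: δ+…+δ^5 ≥ (55−42)/(42−22) = 13/20.
At δ = 3/4: partial sum = 2.2881 ≥ 0.6500. Cooperation sustainable.

No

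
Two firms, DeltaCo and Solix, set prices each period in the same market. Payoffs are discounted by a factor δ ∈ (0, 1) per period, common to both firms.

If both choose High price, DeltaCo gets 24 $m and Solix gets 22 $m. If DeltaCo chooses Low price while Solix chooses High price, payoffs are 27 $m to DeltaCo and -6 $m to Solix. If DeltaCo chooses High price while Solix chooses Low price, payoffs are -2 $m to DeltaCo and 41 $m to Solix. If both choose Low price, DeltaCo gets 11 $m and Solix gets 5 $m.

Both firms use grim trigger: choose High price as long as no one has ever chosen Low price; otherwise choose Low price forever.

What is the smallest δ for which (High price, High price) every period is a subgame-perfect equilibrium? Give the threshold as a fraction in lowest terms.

DeltaCo: cooperation gives 24 each period; deviation gives 27 once then 11 forever.
  24/(1−δ) ≥ 27 + 11δ/(1−δ) ⇒ δ ≥ 3/16.
Solix: cooperation gives 22 each period; deviation gives 41 once then 5 forever.
  δ ≥ 19/36.
Both must hold, so the binding constraint is Solix's: δ ≥ 19/36.

19/36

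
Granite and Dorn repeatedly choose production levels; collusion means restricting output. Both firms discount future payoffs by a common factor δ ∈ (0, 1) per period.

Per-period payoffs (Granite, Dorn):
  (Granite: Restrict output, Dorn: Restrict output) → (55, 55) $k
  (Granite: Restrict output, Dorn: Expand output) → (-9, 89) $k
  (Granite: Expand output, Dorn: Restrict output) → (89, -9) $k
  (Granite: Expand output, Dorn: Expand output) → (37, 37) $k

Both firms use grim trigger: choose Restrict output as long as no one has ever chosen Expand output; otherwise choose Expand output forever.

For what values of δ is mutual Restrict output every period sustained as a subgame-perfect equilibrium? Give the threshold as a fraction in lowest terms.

Under grim trigger the critical discount factor is (T−C)/(T−P) with T = 89, C = 55, P = 37.
δ* = (89−55)/(89−37) = 34/52 = 17/26.

17/26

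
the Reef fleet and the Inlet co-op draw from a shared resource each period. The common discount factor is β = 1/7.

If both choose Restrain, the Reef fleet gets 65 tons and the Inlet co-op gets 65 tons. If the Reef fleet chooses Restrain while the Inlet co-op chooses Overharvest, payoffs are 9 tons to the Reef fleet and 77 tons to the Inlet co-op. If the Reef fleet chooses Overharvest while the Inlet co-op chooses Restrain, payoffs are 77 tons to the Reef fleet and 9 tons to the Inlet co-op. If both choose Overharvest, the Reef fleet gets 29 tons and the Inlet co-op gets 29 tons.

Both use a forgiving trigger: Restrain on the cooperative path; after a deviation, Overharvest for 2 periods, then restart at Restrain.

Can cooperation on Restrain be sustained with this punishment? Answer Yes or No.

IC: β+…+β^2 ≥ (77−65)/(65−29) = 1/3.
At β = 1/7: partial sum = 0.1633 < 0.3333. Cooperation not sustainable.

No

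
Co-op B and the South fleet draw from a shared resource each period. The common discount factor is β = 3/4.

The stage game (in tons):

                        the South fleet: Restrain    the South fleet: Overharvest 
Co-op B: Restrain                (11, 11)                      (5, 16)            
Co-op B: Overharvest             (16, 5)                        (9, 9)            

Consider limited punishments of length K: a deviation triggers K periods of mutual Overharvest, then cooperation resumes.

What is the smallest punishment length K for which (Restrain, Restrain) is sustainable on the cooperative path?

No profitable deviation requires (11−9)(β+…+β^K) ≥ 16−11, i.e. β+…+β^K ≥ 5/2 ≈ 2.5000.
With β = 3/4, the partial sums are K=1: 0.7500, K=2: 1.3125, …, K=5: 2.2881, K=6: 2.4661, K=7: 2.5995.
K = 7 is the first length at which the sum reaches 2.5000.

7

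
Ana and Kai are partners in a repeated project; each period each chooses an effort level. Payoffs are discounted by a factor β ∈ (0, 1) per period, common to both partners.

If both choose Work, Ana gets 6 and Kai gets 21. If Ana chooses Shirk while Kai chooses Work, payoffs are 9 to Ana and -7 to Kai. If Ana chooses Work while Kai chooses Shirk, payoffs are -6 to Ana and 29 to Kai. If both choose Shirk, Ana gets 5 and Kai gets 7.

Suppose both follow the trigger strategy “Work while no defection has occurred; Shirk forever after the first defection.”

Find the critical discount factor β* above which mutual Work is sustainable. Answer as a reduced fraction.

3/4

Ana: cooperation gives 6 each period; deviation gives 9 once then 5 forever.
  6/(1−β) ≥ 9 + 5β/(1−β) ⇒ β ≥ 3/4.
Kai: cooperation gives 21 each period; deviation gives 29 once then 7 forever.
  β ≥ 8/22 = 4/11.
Both must hold, so the binding constraint is Ana's: β ≥ 3/4.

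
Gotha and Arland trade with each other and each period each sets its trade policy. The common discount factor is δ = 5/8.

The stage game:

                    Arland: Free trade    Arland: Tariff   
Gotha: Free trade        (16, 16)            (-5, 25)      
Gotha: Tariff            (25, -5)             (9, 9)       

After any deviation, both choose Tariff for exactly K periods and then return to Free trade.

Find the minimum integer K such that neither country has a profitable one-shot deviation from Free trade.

4

IC: δ(1−δ^K)/(1−δ) ≥ (25−16)/(16−9) = 9/7.
With δ = 5/8: need 1 − δ^K ≥ 9/7·(1−5/8)/(5/8), i.e. δ^K ≤ 0.2286.
Since (5/8)^3 = 0.2441 and (5/8)^4 = 0.1526, the smallest such K is 4.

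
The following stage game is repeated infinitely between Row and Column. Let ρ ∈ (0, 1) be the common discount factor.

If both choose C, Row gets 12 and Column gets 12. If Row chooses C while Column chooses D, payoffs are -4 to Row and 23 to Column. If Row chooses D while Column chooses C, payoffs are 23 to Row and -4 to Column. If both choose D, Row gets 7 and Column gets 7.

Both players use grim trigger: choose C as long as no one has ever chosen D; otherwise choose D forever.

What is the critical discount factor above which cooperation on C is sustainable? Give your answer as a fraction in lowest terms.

11/16

12/(1−ρ) ≥ 23 + 7ρ/(1−ρ)
12 ≥ 23 − 16ρ
ρ ≥ 11/16.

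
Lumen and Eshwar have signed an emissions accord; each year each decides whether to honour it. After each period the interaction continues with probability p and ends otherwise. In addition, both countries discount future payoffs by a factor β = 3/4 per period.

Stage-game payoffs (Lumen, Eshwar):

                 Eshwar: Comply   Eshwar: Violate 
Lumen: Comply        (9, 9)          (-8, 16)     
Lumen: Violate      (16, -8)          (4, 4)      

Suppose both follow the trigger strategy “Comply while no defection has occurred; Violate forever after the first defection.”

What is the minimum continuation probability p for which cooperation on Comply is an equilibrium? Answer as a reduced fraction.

Expected continuation weight on next period's payoff is β·p = 3/4·p, which plays the role of the discount factor.
Cooperation requires 3/4·p ≥ (16−9)/(16−4) = 7/12, hence p ≥ 7/9.

7/9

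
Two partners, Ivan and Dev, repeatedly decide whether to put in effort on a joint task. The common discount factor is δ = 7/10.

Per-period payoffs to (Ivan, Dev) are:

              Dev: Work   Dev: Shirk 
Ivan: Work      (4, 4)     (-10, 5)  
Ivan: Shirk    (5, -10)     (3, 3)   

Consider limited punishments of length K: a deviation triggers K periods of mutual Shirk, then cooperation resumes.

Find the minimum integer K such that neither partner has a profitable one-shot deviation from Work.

2

No profitable deviation requires (4−3)(δ+…+δ^K) ≥ 5−4, i.e. δ+…+δ^K ≥ 1 ≈ 1.0000.
With δ = 7/10, the partial sums are K=1: 0.7000, K=2: 1.1900.
K = 2 is the first length at which the sum reaches 1.0000.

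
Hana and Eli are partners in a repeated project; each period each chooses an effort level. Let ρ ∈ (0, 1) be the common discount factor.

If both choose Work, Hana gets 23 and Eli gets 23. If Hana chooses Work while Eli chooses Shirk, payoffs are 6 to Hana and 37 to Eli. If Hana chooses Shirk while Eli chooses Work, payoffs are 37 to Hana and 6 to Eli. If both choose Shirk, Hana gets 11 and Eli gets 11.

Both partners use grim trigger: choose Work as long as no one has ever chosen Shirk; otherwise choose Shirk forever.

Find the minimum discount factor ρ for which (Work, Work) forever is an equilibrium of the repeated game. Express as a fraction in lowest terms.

7/13

Cooperation forever yields 23 each period: 23/(1−ρ).
Deviating yields 37 once, then 11 forever: 37 + 11ρ/(1−ρ).
No profitable deviation requires 23/(1−ρ) ≥ 37 + 11ρ/(1−ρ).
Multiplying by (1−ρ): 23 ≥ 37(1−ρ) + 11ρ = 37 − 26ρ.
So 26ρ ≥ 14, i.e. ρ ≥ 14/26 = 7/13.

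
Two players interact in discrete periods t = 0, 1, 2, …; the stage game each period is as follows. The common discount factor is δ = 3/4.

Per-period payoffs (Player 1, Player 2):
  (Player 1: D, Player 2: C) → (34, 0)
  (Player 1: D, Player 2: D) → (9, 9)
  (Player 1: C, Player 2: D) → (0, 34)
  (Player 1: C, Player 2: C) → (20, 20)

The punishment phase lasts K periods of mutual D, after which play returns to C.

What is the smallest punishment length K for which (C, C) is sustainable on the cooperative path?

No profitable deviation requires (20−9)(δ+…+δ^K) ≥ 34−20, i.e. δ+…+δ^K ≥ 14/11 ≈ 1.2727.
With δ = 3/4, the partial sums are K=1: 0.7500, K=2: 1.3125.
K = 2 is the first length at which the sum reaches 1.2727.

2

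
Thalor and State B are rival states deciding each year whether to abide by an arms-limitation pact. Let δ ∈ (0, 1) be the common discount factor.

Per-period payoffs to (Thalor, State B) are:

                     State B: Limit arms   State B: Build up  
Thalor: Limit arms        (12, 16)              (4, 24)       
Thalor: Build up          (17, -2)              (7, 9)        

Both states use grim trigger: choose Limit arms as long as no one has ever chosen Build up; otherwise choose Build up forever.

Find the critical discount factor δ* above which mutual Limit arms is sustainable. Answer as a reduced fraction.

Thalor: cooperation gives 12 each period; deviation gives 17 once then 7 forever.
  12/(1−δ) ≥ 17 + 7δ/(1−δ) ⇒ δ ≥ 5/10 = 1/2.
State B: cooperation gives 16 each period; deviation gives 24 once then 9 forever.
  δ ≥ 8/15.
Both must hold, so the binding constraint is State B's: δ ≥ 8/15.

8/15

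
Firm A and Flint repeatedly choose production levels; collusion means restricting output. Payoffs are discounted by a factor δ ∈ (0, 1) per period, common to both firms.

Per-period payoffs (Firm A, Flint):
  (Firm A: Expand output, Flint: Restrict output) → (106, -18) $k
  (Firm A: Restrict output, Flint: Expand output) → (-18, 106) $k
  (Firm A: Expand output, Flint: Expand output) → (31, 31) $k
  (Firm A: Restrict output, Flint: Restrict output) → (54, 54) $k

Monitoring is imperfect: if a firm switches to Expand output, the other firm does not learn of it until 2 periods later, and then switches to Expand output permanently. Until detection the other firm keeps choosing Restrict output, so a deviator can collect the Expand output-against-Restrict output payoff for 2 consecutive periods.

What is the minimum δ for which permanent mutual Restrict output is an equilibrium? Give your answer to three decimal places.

The best deviation is to choose Expand output for all 2 undetected periods, earning 106 each, then 31 forever once detected.
Deviation value: 106(1−δ^2)/(1−δ) + 31δ^2/(1−δ); cooperation value: 54/(1−δ).
IC: 54 ≥ 106(1−δ^2) + 31δ^2 = 106 − 75δ^2.
So δ^2 ≥ 52/75, giving δ ≥ (52/75)^(1/2) ≈ 0.833.

0.833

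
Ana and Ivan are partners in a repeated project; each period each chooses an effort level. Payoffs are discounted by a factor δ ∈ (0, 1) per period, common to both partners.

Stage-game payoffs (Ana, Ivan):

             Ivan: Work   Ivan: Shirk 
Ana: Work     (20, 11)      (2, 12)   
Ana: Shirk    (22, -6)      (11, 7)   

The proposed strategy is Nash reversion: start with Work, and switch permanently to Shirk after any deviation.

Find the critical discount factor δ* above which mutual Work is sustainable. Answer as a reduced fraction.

For Ana: deviation gain 22−20 = 2, per-period punishment loss 20−11 = 9. IC gives δ ≥ 2/11.
For Ivan: gain 1, loss 4 per period, so δ ≥ 1/5.
The tighter constraint is Ivan's, so cooperation needs δ ≥ 1/5.

1/5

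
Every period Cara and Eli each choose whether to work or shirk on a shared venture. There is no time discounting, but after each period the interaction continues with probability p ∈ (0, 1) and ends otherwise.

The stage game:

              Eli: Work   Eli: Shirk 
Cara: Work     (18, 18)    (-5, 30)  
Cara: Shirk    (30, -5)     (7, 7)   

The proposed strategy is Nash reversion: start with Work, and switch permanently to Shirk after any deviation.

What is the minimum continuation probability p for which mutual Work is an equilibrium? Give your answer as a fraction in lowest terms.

With no time discounting, the continuation probability p plays the role of the discount factor.
Grim-trigger IC: 18/(1−p) ≥ 30 + 7p/(1−p) ⇒ p ≥ (30−18)/(30−7) = 12/23.

12/23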